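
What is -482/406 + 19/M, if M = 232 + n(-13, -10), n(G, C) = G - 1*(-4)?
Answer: -49886/45269 ≈ -1.1020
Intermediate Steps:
n(G, C) = 4 + G (n(G, C) = G + 4 = 4 + G)
M = 223 (M = 232 + (4 - 13) = 232 - 9 = 223)
-482/406 + 19/M = -482/406 + 19/223 = -482*1/406 + 19*(1/223) = -241/203 + 19/223 = -49886/45269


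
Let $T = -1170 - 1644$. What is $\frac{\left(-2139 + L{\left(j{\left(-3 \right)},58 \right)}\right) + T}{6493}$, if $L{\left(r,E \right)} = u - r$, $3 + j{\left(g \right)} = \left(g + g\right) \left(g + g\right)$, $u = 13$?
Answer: $- \frac{4973}{6493} \approx -0.7659$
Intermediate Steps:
$T = -2814$ ($T = -1170 - 1644 = -2814$)
$j{\left(g \right)} = -3 + 4 g^{2}$ ($j{\left(g \right)} = -3 + \left(g + g\right) \left(g + g\right) = -3 + 2 g 2 g = -3 + 4 g^{2}$)
$L{\left(r,E \right)} = 13 - r$
$\frac{\left(-2139 + L{\left(j{\left(-3 \right)},58 \right)}\right) + T}{6493} = \frac{\left(-2139 + \left(13 - \left(-3 + 4 \left(-3\right)^{2}\right)\right)\right) - 2814}{6493} = \left(\left(-2139 + \left(13 - \left(-3 + 4 \cdot 9\right)\right)\right) - 2814\right) \frac{1}{6493} = \left(\left(-2139 + \left(13 - \left(-3 + 36\right)\right)\right) - 2814\right) \frac{1}{6493} = \left(\left(-2139 + \left(13 - 33\right)\right) - 2814\right) \frac{1}{6493} = \left(\left(-2139 - 20\right) - 2814\right) \frac{1}{6493} = \left(-2159 - 2814\right) \frac{1}{6493} = \left(-4973\right) \frac{1}{6493} = - \frac{4973}{6493}$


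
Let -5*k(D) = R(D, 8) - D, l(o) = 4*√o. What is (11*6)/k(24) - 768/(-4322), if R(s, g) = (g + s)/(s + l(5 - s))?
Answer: 11480079/795248 - 33*I*√19/368 ≈ 14.436 - 0.39088*I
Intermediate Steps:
R(s, g) = (g + s)/(s + 4*√(5 - s))
k(D) = D/5 - (8 + D)/(5*(D + 4*√(5 - D))) (k(D) = -((8 + D)/(D + 4*√(5 - D)) - D)/5 = -(-D + (8 + D)/(D + 4*√(5 - D)))/5 = D/5 - (8 + D)/(5*(D + 4*√(5 - D))))
(11*6)/k(24) - 768/(-4322) = (11*6)/(((-8 - 1*24 + 24*(24 + 4*√(5 - 1*24)))/(5*(24 + 4*√(5 - 1*24))))) - 768/(-4322) = 66/(((-8 - 24 + 24*(24 + 4*√(5 - 24)))/(5*(24 + 4*√(5 - 24))))) - 768*(-1/4322) = 66/(((-8 - 24 + 24*(24 + 4*√(-19)))/(5*(24 + 4*√(-19))))) + 384/2161 = 66/(((-8 - 24 + 24*(24 + 4*(I*√19)))/(5*(24 + 4*(I*√19))))) + 384/2161 = 66/(((-8 - 24 + 24*(24 + 4*I*√19))/(5*(24 + 4*I*√19)))) + 384/2161 = 66/(((-8 - 24 + (576 + 96*I*√19))/(5*(24 + 4*I*√19)))) + 384/2161 = 66/(((544 + 96*I*√19)/(5*(24 + 4*I*√19)))) + 384/2161 = 66*(5*(24 + 4*I*√19)/(544 + 96*I*√19)) + 384/2161 = 330*(24 + 4*I*√19)/(544 + 96*I*√19) + 384/2161 = 384/2161 + 330*(24 + 4*I*√19)/(544 + 96*I*√19)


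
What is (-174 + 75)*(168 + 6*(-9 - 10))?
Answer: -5346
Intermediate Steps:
(-174 + 75)*(168 + 6*(-9 - 10)) = -99*(168 + 6*(-19)) = -99*(168 - 114) = -99*54 = -5346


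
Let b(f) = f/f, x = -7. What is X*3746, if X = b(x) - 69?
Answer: -254728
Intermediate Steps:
b(f) = 1
X = -68 (X = 1 - 69 = -68)
X*3746 = -68*3746 = -254728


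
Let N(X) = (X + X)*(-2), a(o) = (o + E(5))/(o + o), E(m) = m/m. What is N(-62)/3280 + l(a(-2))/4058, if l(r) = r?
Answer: 251801/3327560 ≈ 0.075671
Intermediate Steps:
E(m) = 1
a(o) = (1 + o)/(2*o) (a(o) = (o + 1)/(o + o) = (1 + o)/((2*o)) = (1 + o)*(1/(2*o)) = (1 + o)/(2*o))
N(X) = -4*X (N(X) = (2*X)*(-2) = -4*X)
N(-62)/3280 + l(a(-2))/4058 = -4*(-62)/3280 + ((½)*(1 - 2)/(-2))/4058 = 248*(1/3280) + ((½)*(-½)*(-1))*(1/4058) = 31/410 + (¼)*(1/4058) = 31/410 + 1/16232 = 251801/3327560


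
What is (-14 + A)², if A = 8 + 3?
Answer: 9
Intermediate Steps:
A = 11
(-14 + A)² = (-14 + 11)² = (-3)² = 9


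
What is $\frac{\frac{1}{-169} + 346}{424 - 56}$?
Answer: $\frac{58473}{62192} \approx 0.9402$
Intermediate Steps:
$\frac{\frac{1}{-169} + 346}{424 - 56} = \frac{- \frac{1}{169} + 346}{368} = \frac{58473}{169} \cdot \frac{1}{368} = \frac{58473}{62192}$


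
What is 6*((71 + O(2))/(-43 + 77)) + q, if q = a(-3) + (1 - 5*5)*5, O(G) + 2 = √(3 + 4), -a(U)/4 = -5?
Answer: -1493/17 + 3*√7/17 ≈ -87.357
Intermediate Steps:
a(U) = 20 (a(U) = -4*(-5) = 20)
O(G) = -2 + √7 (O(G) = -2 + √(3 + 4) = -2 + √7)
q = -100 (q = 20 + (1 - 5*5)*5 = 20 + (1 - 25)*5 = 20 - 24*5 = 20 - 120 = -100)
6*((71 + O(2))/(-43 + 77)) + q = 6*((71 + (-2 + √7))/(-43 + 77)) - 100 = 6*((69 + √7)/34) - 100 = 6*((69 + √7)*(1/34)) - 100 = 6*(69/34 + √7/34) - 100 = (207/17 + 3*√7/17) - 100 = -1493/17 + 3*√7/17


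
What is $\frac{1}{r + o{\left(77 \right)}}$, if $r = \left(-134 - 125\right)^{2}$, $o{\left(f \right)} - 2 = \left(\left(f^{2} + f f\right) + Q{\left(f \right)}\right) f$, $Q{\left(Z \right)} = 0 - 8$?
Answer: $\frac{1}{979533} \approx 1.0209 \cdot 10^{-6}$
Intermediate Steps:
$Q{\left(Z \right)} = -8$
$o{\left(f \right)} = 2 + f \left(-8 + 2 f^{2}\right)$ ($o{\left(f \right)} = 2 + \left(\left(f^{2} + f f\right) - 8\right) f = 2 + \left(\left(f^{2} + f^{2}\right) - 8\right) f = 2 + \left(2 f^{2} - 8\right) f = 2 + \left(-8 + 2 f^{2}\right) f = 2 + f \left(-8 + 2 f^{2}\right)$)
$r = 67081$ ($r = \left(-259\right)^{2} = 67081$)
$\frac{1}{r + o{\left(77 \right)}} = \frac{1}{67081 + \left(2 - 616 + 2 \cdot 77^{3}\right)} = \frac{1}{67081 + \left(2 - 616 + 2 \cdot 456533\right)} = \frac{1}{67081 + \left(2 - 616 + 913066\right)} = \frac{1}{67081 + 912452} = \frac{1}{979533}$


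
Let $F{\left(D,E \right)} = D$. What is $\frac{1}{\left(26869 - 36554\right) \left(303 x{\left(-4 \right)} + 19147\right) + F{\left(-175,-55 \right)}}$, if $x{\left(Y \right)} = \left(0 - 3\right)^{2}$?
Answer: $- \frac{1}{211849865} \approx -4.7203 \cdot 10^{-9}$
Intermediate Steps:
$x{\left(Y \right)} = 9$ ($x{\left(Y \right)} = \left(-3\right)^{2} = 9$)
$\frac{1}{\left(26869 - 36554\right) \left(303 x{\left(-4 \right)} + 19147\right) + F{\left(-175,-55 \right)}} = \frac{1}{\left(26869 - 36554\right) \left(303 \cdot 9 + 19147\right) - 175} = \frac{1}{- 9685 \left(2727 + 19147\right) - 175} = \frac{1}{\left(-9685\right) 21874 - 175} = \frac{1}{-211849690 - 175} = \frac{1}{-211849865} = - \frac{1}{211849865}$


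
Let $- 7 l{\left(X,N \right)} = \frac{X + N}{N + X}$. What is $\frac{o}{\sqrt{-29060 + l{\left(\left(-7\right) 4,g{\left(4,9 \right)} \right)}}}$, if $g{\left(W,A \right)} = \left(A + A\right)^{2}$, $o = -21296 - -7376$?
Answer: $\frac{4640 i \sqrt{1423947}}{67807} \approx 81.656 i$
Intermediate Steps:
$o = -13920$ ($o = -21296 + 7376 = -13920$)
$g{\left(W,A \right)} = 4 A^{2}$ ($g{\left(W,A \right)} = \left(2 A\right)^{2} = 4 A^{2}$)
$l{\left(X,N \right)} = - \frac{1}{7}$ ($l{\left(X,N \right)} = - \frac{\left(X + N\right) \frac{1}{N + X}}{7} = - \frac{\left(N + X\right) \frac{1}{N + X}}{7} = \left(- \frac{1}{7}\right) 1 = - \frac{1}{7}$)
$\frac{o}{\sqrt{-29060 + l{\left(\left(-7\right) 4,g{\left(4,9 \right)} \right)}}} = - \frac{13920}{\sqrt{-29060 - \frac{1}{7}}} = - \frac{13920}{\sqrt{- \frac{203421}{7}}} = - \frac{13920}{\frac{1}{7} i \sqrt{1423947}} = - 13920 \left(- \frac{i \sqrt{1423947}}{203421}\right) = \frac{4640 i \sqrt{1423947}}{67807}$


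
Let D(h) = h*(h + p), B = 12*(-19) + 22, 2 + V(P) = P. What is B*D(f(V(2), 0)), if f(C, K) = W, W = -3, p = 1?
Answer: -1236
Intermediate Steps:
V(P) = -2 + P
f(C, K) = -3
B = -206 (B = -228 + 22 = -206)
D(h) = h*(1 + h) (D(h) = h*(h + 1) = h*(1 + h))
B*D(f(V(2), 0)) = -(-618)*(1 - 3) = -(-618)*(-2) = -206*6 = -1236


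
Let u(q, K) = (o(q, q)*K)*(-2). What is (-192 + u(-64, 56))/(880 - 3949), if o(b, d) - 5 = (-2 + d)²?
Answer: 488624/3069 ≈ 159.21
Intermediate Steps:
o(b, d) = 5 + (-2 + d)²
u(q, K) = -2*K*(5 + (-2 + q)²) (u(q, K) = ((5 + (-2 + q)²)*K)*(-2) = (K*(5 + (-2 + q)²))*(-2) = -2*K*(5 + (-2 + q)²))
(-192 + u(-64, 56))/(880 - 3949) = (-192 - 2*56*(5 + (-2 - 64)²))/(880 - 3949) = (-192 - 2*56*(5 + (-66)²))/(-3069) = (-192 - 2*56*(5 + 4356))*(-1/3069) = (-192 - 2*56*4361)*(-1/3069) = (-192 - 488432)*(-1/3069) = -488624*(-1/3069) = 488624/3069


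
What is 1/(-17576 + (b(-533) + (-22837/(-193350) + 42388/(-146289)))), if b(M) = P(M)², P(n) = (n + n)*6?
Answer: 3142775350/128511980563498677 ≈ 2.4455e-8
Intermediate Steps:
P(n) = 12*n (P(n) = (2*n)*6 = 12*n)
b(M) = 144*M² (b(M) = (12*M)² = 144*M²)
1/(-17576 + (b(-533) + (-22837/(-193350) + 42388/(-146289)))) = 1/(-17576 + (144*(-533)² + (-22837/(-193350) + 42388/(-146289)))) = 1/(-17576 + (144*284089 + (-22837*(-1/193350) + 42388*(-1/146289)))) = 1/(-17576 + (40908816 + (22837/193350 - 42388/146289))) = 1/(-17576 + (40908816 - 539435323/3142775350)) = 1/(-17576 + 128567217983050277/3142775350) = 1/(128511980563498677/3142775350) = 3142775350/128511980563498677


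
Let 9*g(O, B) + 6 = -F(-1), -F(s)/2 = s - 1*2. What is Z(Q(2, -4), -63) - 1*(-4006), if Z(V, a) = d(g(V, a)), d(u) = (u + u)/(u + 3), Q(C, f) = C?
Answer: 20022/5 ≈ 4004.4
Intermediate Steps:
F(s) = 4 - 2*s (F(s) = -2*(s - 1*2) = -2*(s - 2) = -2*(-2 + s) = 4 - 2*s)
g(O, B) = -4/3 (g(O, B) = -⅔ + (-(4 - 2*(-1)))/9 = -⅔ + (-(4 + 2))/9 = -⅔ + (-1*6)/9 = -⅔ + (⅑)*(-6) = -⅔ - ⅔ = -4/3)
d(u) = 2*u/(3 + u) (d(u) = (2*u)/(3 + u) = 2*u/(3 + u))
Z(V, a) = -8/5 (Z(V, a) = 2*(-4/3)/(3 - 4/3) = 2*(-4/3)/(5/3) = 2*(-4/3)*(⅗) = -8/5)
Z(Q(2, -4), -63) - 1*(-4006) = -8/5 - 1*(-4006) = -8/5 + 4006 = 20022/5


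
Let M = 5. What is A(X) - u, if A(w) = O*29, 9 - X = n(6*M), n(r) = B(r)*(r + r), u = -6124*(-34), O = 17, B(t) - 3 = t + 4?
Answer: -207723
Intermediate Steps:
B(t) = 7 + t (B(t) = 3 + (t + 4) = 3 + (4 + t) = 7 + t)
u = 208216
n(r) = 2*r*(7 + r) (n(r) = (7 + r)*(r + r) = (7 + r)*(2*r) = 2*r*(7 + r))
X = -2211 (X = 9 - 2*6*5*(7 + 6*5) = 9 - 2*30*(7 + 30) = 9 - 2*30*37 = 9 - 1*2220 = 9 - 2220 = -2211)
A(w) = 493 (A(w) = 17*29 = 493)
A(X) - u = 493 - 1*208216 = 493 - 208216 = -207723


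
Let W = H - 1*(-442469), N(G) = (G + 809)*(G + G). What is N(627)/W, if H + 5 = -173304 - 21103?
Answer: 1800744/248057 ≈ 7.2594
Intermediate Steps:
N(G) = 2*G*(809 + G) (N(G) = (809 + G)*(2*G) = 2*G*(809 + G))
H = -194412 (H = -5 + (-173304 - 21103) = -5 - 194407 = -194412)
W = 248057 (W = -194412 - 1*(-442469) = -194412 + 442469 = 248057)
N(627)/W = (2*627*(809 + 627))/248057 = (2*627*1436)*(1/248057) = 1800744*(1/248057) = 1800744/248057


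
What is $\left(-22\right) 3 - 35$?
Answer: $-101$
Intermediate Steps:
$\left(-22\right) 3 - 35 = -66 - 35 = -101$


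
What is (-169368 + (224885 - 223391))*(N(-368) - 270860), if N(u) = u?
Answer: 45532129272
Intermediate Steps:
(-169368 + (224885 - 223391))*(N(-368) - 270860) = (-169368 + (224885 - 223391))*(-368 - 270860) = (-169368 + 1494)*(-271228) = -167874*(-271228) = 45532129272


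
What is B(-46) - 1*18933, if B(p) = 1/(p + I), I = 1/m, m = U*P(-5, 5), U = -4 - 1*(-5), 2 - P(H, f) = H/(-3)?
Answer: -814120/43 ≈ -18933.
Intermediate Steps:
P(H, f) = 2 + H/3 (P(H, f) = 2 - H/(-3) = 2 - H*(-1)/3 = 2 - (-1)*H/3 = 2 + H/3)
U = 1 (U = -4 + 5 = 1)
m = 1/3 (m = 1*(2 + (1/3)*(-5)) = 1*(2 - 5/3) = 1*(1/3) = 1/3 ≈ 0.33333)
I = 3 (I = 1/(1/3) = 3)
B(p) = 1/(3 + p) (B(p) = 1/(p + 3) = 1/(3 + p))
B(-46) - 1*18933 = 1/(3 - 46) - 1*18933 = 1/(-43) - 18933 = -1/43 - 18933 = -814120/43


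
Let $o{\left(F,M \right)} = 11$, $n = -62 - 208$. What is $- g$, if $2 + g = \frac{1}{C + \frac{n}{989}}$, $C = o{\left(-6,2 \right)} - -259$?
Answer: $\frac{532531}{266760} \approx 1.9963$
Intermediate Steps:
$n = -270$ ($n = -62 - 208 = -270$)
$C = 270$ ($C = 11 - -259 = 11 + 259 = 270$)
$g = - \frac{532531}{266760}$ ($g = -2 + \frac{1}{270 - \frac{270}{989}} = -2 + \frac{1}{\frac{266760}{989}} = -2 + \frac{989}{266760} = - \frac{532531}{266760} \approx -1.9963$)
$- g = \left(-1\right) \left(- \frac{532531}{266760}\right) = \frac{532531}{266760}$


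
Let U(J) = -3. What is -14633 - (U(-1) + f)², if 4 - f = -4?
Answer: -14658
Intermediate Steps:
f = 8 (f = 4 - 1*(-4) = 4 + 4 = 8)
-14633 - (U(-1) + f)² = -14633 - (-3 + 8)² = -14633 - 1*5² = -14633 - 1*25 = -14633 - 25 = -14658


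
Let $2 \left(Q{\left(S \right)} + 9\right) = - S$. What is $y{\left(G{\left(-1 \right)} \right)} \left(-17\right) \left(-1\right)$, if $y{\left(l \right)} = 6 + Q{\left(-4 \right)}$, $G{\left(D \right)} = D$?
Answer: $-17$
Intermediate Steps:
$Q{\left(S \right)} = -9 - \frac{S}{2}$ ($Q{\left(S \right)} = -9 + \frac{\left(-1\right) S}{2} = -9 - \frac{S}{2}$)
$y{\left(l \right)} = -1$ ($y{\left(l \right)} = 6 - 7 = -1$)
$y{\left(G{\left(-1 \right)} \right)} \left(-17\right) \left(-1\right) = \left(-1\right) \left(-17\right) \left(-1\right) = 17 \left(-1\right) = -17$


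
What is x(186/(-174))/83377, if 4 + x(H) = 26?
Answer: 22/83377 ≈ 0.00026386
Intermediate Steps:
x(H) = 22 (x(H) = -4 + 26 = 22)
x(186/(-174))/83377 = 22/83377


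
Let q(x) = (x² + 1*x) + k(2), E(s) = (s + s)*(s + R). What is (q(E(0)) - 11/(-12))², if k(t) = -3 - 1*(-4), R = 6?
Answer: 529/144 ≈ 3.6736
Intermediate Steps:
k(t) = 1 (k(t) = -3 + 4 = 1)
E(s) = 2*s*(6 + s) (E(s) = (s + s)*(s + 6) = (2*s)*(6 + s) = 2*s*(6 + s))
q(x) = 1 + x + x² (q(x) = (x² + 1*x) + 1 = (x² + x) + 1 = (x + x²) + 1 = 1 + x + x²)
(q(E(0)) - 11/(-12))² = ((1 + 2*0*(6 + 0) + (2*0*(6 + 0))²) - 11/(-12))² = ((1 + 2*0*6 + (2*0*6)²) - 11*(-1/12))² = ((1 + 0 + 0²) + 11/12)² = ((1 + 0 + 0) + 11/12)² = (1 + 11/12)² = (23/12)² = 529/144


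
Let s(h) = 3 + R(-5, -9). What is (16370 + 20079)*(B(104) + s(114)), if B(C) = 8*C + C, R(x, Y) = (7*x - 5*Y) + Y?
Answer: 34262060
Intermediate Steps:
R(x, Y) = -4*Y + 7*x (R(x, Y) = (-5*Y + 7*x) + Y = -4*Y + 7*x)
B(C) = 9*C
s(h) = 4 (s(h) = 3 + (-4*(-9) + 7*(-5)) = 3 + (36 - 35) = 3 + 1 = 4)
(16370 + 20079)*(B(104) + s(114)) = (16370 + 20079)*(9*104 + 4) = 36449*(936 + 4) = 36449*940 = 34262060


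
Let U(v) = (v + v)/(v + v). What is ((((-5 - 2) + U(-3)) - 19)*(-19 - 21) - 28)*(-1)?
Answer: -972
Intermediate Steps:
U(v) = 1 (U(v) = (2*v)/((2*v)) = (2*v)*(1/(2*v)) = 1)
((((-5 - 2) + U(-3)) - 19)*(-19 - 21) - 28)*(-1) = ((((-5 - 2) + 1) - 19)*(-19 - 21) - 28)*(-1) = (((-7 + 1) - 19)*(-40) - 28)*(-1) = ((-6 - 19)*(-40) - 28)*(-1) = (-25*(-40) - 28)*(-1) = (1000 - 28)*(-1) = 972*(-1) = -972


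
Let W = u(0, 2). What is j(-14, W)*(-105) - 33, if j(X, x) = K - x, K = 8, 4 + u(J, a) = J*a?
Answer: -1293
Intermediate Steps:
u(J, a) = -4 + J*a
W = -4 (W = -4 + 0*2 = -4 + 0 = -4)
j(X, x) = 8 - x
j(-14, W)*(-105) - 33 = (8 - 1*(-4))*(-105) - 33 = (8 + 4)*(-105) - 33 = 12*(-105) - 33 = -1260 - 33 = -1293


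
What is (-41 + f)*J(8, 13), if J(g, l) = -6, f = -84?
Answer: 750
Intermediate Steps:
(-41 + f)*J(8, 13) = (-41 - 84)*(-6) = -125*(-6) = 750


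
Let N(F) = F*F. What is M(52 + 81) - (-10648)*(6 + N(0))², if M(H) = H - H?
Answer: 383328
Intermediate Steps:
N(F) = F²
M(H) = 0
M(52 + 81) - (-10648)*(6 + N(0))² = 0 - (-10648)*(6 + 0²)² = 0 - (-10648)*(6 + 0)² = 0 - (-10648)*6² = 0 - (-10648)*36 = 0 - 1*(-383328) = 0 + 383328 = 383328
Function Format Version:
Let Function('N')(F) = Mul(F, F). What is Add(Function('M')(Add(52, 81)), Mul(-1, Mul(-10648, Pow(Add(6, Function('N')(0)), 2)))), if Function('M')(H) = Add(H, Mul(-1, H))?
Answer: 383328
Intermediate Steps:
Function('N')(F) = Pow(F, 2)
Function('M')(H) = 0
Add(Function('M')(Add(52, 81)), Mul(-1, Mul(-10648, Pow(Add(6, Function('N')(0)), 2)))) = Add(0, Mul(-1, Mul(-10648, Pow(Add(6, Pow(0, 2)), 2)))) = Add(0, Mul(-1, Mul(-10648, Pow(Add(6, 0), 2)))) = Add(0, Mul(-1, Mul(-10648, Pow(6, 2)))) = Add(0, Mul(-1, Mul(-10648, 36))) = Add(0, Mul(-1, -383328)) = Add(0, 383328) = 383328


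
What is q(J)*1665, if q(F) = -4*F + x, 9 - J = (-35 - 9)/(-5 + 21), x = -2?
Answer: -81585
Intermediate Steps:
J = 47/4 (J = 9 - (-35 - 9)/(-5 + 21) = 9 - (-44)/16 = 9 - 1*(-11/4) = 9 + 11/4 = 47/4 ≈ 11.750)
q(F) = -2 - 4*F (q(F) = -4*F - 2 = -2 - 4*F)
q(J)*1665 = (-2 - 4*47/4)*1665 = (-2 - 47)*1665 = -49*1665 = -81585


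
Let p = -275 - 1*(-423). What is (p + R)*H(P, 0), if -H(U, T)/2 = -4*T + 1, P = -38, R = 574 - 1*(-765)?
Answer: -2974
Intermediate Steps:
R = 1339 (R = 574 + 765 = 1339)
H(U, T) = -2 + 8*T (H(U, T) = -2*(-4*T + 1) = -2*(1 - 4*T) = -2 + 8*T)
p = 148 (p = -275 + 423 = 148)
(p + R)*H(P, 0) = (148 + 1339)*(-2 + 8*0) = 1487*(-2 + 0) = 1487*(-2) = -2974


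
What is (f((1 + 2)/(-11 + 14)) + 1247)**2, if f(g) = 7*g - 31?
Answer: 1495729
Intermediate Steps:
f(g) = -31 + 7*g
(f((1 + 2)/(-11 + 14)) + 1247)**2 = ((-31 + 7*((1 + 2)/(-11 + 14))) + 1247)**2 = ((-31 + 7*(3/3)) + 1247)**2 = ((-31 + 7*(3*(1/3))) + 1247)**2 = ((-31 + 7*1) + 1247)**2 = ((-31 + 7) + 1247)**2 = (-24 + 1247)**2 = 1223**2 = 1495729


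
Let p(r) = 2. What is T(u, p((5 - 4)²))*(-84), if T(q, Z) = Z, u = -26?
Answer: -168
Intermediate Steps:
T(u, p((5 - 4)²))*(-84) = 2*(-84) = -168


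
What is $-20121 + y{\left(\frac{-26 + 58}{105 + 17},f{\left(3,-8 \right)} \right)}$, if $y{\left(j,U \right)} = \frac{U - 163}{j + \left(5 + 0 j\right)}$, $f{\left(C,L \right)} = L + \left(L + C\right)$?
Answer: $- \frac{6469577}{321} \approx -20154.0$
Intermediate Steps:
$f{\left(C,L \right)} = C + 2 L$ ($f{\left(C,L \right)} = L + \left(C + L\right) = C + 2 L$)
$y{\left(j,U \right)} = \frac{-163 + U}{5 + j}$ ($y{\left(j,U \right)} = \frac{-163 + U}{j + \left(5 + 0\right)} = \frac{-163 + U}{j + 5} = \frac{-163 + U}{5 + j}$)
$-20121 + y{\left(\frac{-26 + 58}{105 + 17},f{\left(3,-8 \right)} \right)} = -20121 + \frac{-163 + \left(3 + 2 \left(-8\right)\right)}{5 + \frac{-26 + 58}{105 + 17}} = -20121 + \frac{-163 + \left(3 - 16\right)}{5 + \frac{32}{122}} = -20121 + \frac{-163 - 13}{5 + 32 \cdot \frac{1}{122}} = -20121 + \frac{1}{5 + \frac{16}{61}} \left(-176\right) = -20121 + \frac{1}{\frac{321}{61}} \left(-176\right) = -20121 + \frac{61}{321} \left(-176\right) = -20121 - \frac{10736}{321} = - \frac{6469577}{321}$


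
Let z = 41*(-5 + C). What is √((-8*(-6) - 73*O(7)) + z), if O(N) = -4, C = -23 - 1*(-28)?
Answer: 2*√85 ≈ 18.439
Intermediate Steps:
C = 5 (C = -23 + 28 = 5)
z = 0 (z = 41*(-5 + 5) = 41*0 = 0)
√((-8*(-6) - 73*O(7)) + z) = √((-8*(-6) - 73*(-4)) + 0) = √((48 + 292) + 0) = √(340 + 0) = √340 = 2*√85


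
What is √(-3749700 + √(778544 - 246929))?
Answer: √(-3749700 + √531615) ≈ 1936.2*I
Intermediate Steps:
√(-3749700 + √(778544 - 246929)) = √(-3749700 + √531615)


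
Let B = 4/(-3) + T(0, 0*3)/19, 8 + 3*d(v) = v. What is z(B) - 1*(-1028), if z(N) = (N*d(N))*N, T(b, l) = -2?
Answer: 567517700/555579 ≈ 1021.5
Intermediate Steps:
d(v) = -8/3 + v/3
B = -82/57 (B = 4/(-3) - 2/19 = 4*(-⅓) - 2*1/19 = -4/3 - 2/19 = -82/57 ≈ -1.4386)
z(N) = N²*(-8/3 + N/3) (z(N) = (N*(-8/3 + N/3))*N = N²*(-8/3 + N/3))
z(B) - 1*(-1028) = (-82/57)²*(-8 - 82/57)/3 - 1*(-1028) = (⅓)*(6724/3249)*(-538/57) + 1028 = -3617512/555579 + 1028 = 567517700/555579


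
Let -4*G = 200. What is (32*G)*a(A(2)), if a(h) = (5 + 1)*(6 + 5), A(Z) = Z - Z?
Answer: -105600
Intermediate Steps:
G = -50 (G = -¼*200 = -50)
A(Z) = 0
a(h) = 66 (a(h) = 6*11 = 66)
(32*G)*a(A(2)) = (32*(-50))*66 = -1600*66 = -105600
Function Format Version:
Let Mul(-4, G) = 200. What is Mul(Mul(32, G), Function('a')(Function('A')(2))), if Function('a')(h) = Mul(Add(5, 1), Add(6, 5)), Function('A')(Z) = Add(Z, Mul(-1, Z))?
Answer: -105600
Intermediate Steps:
G = -50 (G = Mul(Rational(-1, 4), 200) = -50)
Function('A')(Z) = 0
Function('a')(h) = 66 (Function('a')(h) = Mul(6, 11) = 66)
Mul(Mul(32, G), Function('a')(Function('A')(2))) = Mul(Mul(32, -50), 66) = Mul(-1600, 66) = -105600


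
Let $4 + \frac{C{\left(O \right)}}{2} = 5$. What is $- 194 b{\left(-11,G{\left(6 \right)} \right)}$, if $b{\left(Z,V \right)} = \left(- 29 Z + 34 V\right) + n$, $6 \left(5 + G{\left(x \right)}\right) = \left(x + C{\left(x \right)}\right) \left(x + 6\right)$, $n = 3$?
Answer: $-135024$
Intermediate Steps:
$C{\left(O \right)} = 2$ ($C{\left(O \right)} = -8 + 2 \cdot 5 = -8 + 10 = 2$)
$G{\left(x \right)} = -5 + \frac{\left(2 + x\right) \left(6 + x\right)}{6}$ ($G{\left(x \right)} = -5 + \frac{\left(x + 2\right) \left(x + 6\right)}{6} = -5 + \frac{\left(2 + x\right) \left(6 + x\right)}{6}$)
$b{\left(Z,V \right)} = 3 - 29 Z + 34 V$ ($b{\left(Z,V \right)} = \left(- 29 Z + 34 V\right) + 3 = 3 - 29 Z + 34 V$)
$- 194 b{\left(-11,G{\left(6 \right)} \right)} = - 194 \left(3 - -319 + 34 \left(-3 + \frac{6^{2}}{6} + \frac{4}{3} \cdot 6\right)\right) = - 194 \left(3 + 319 + 34 \left(-3 + \frac{1}{6} \cdot 36 + 8\right)\right) = - 194 \left(3 + 319 + 34 \left(-3 + 6 + 8\right)\right) = - 194 \left(3 + 319 + 34 \cdot 11\right) = - 194 \left(3 + 319 + 374\right) = \left(-194\right) 696 = -135024$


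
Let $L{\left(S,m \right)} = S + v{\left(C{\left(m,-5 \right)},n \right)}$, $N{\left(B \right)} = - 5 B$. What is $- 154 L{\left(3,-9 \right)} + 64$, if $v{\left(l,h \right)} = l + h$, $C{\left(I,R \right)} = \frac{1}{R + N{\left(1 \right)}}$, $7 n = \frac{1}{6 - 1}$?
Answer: $-387$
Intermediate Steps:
$n = \frac{1}{35}$ ($n = \frac{1}{7 \left(6 - 1\right)} = \frac{1}{7 \cdot 5} = \frac{1}{7} \cdot \frac{1}{5} = \frac{1}{35} \approx 0.028571$)
$C{\left(I,R \right)} = \frac{1}{-5 + R}$ ($C{\left(I,R \right)} = \frac{1}{R - 5} = \frac{1}{-5 + R}$)
$v{\left(l,h \right)} = h + l$
$L{\left(S,m \right)} = - \frac{1}{14} + S$ ($L{\left(S,m \right)} = S + \left(\frac{1}{35} + \frac{1}{-5 - 5}\right) = S + \left(\frac{1}{35} + \frac{1}{-10}\right) = S + \left(\frac{1}{35} - \frac{1}{10}\right) = S - \frac{1}{14} = - \frac{1}{14} + S$)
$- 154 L{\left(3,-9 \right)} + 64 = - 154 \left(- \frac{1}{14} + 3\right) + 64 = \left(-154\right) \frac{41}{14} + 64 = -451 + 64 = -387$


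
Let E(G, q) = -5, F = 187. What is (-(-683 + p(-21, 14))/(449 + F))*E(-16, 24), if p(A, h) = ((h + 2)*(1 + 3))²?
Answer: 17065/636 ≈ 26.832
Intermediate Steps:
p(A, h) = (8 + 4*h)² (p(A, h) = ((2 + h)*4)² = (8 + 4*h)²)
(-(-683 + p(-21, 14))/(449 + F))*E(-16, 24) = -(-683 + 16*(2 + 14)²)/(449 + 187)*(-5) = -(-683 + 16*16²)/636*(-5) = -(-683 + 16*256)/636*(-5) = -(-683 + 4096)/636*(-5) = -3413/636*(-5) = 17065/636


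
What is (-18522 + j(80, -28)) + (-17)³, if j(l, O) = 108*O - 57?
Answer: -26516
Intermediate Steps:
j(l, O) = -57 + 108*O
(-18522 + j(80, -28)) + (-17)³ = (-18522 + (-57 + 108*(-28))) + (-17)³ = (-18522 + (-57 - 3024)) - 4913 = (-18522 - 3081) - 4913 = -21603 - 4913 = -26516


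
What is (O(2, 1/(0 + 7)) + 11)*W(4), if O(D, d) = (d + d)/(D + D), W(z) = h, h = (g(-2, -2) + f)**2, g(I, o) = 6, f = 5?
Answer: 18755/14 ≈ 1339.6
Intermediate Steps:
h = 121 (h = (6 + 5)**2 = 11**2 = 121)
W(z) = 121
O(D, d) = d/D (O(D, d) = (2*d)/((2*D)) = (2*d)*(1/(2*D)) = d/D)
(O(2, 1/(0 + 7)) + 11)*W(4) = (1/((0 + 7)*2) + 11)*121 = ((1/2)/7 + 11)*121 = ((1/7)*(1/2) + 11)*121 = (1/14 + 11)*121 = (155/14)*121 = 18755/14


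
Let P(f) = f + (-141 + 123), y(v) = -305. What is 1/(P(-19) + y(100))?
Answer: -1/342 ≈ -0.0029240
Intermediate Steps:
P(f) = -18 + f (P(f) = f - 18 = -18 + f)
1/(P(-19) + y(100)) = 1/((-18 - 19) - 305) = 1/(-37 - 305) = 1/(-342) = -1/342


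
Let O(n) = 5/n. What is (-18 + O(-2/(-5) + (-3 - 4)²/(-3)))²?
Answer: 19158129/57121 ≈ 335.40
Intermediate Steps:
(-18 + O(-2/(-5) + (-3 - 4)²/(-3)))² = (-18 + 5/(-2/(-5) + (-3 - 4)²/(-3)))² = (-18 + 5/(-2*(-⅕) + (-7)²*(-⅓)))² = (-18 + 5/(⅖ + 49*(-⅓)))² = (-18 + 5/(⅖ - 49/3))² = (-18 + 5/(-239/15))² = (-18 + 5*(-15/239))² = (-18 - 75/239)² = (-4377/239)² = 19158129/57121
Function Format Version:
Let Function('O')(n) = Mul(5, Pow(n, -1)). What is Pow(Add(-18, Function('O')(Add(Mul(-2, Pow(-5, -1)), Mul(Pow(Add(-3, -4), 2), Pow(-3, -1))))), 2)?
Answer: Rational(19158129, 57121) ≈ 335.40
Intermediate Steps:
Pow(Add(-18, Function('O')(Add(Mul(-2, Pow(-5, -1)), Mul(Pow(Add(-3, -4), 2), Pow(-3, -1))))), 2) = Pow(Add(-18, Mul(5, Pow(Add(Mul(-2, Pow(-5, -1)), Mul(Pow(Add(-3, -4), 2), Pow(-3, -1))), -1))), 2) = Pow(Add(-18, Mul(5, Pow(Add(Mul(-2, Rational(-1, 5)), Mul(Pow(-7, 2), Rational(-1, 3))), -1))), 2) = Pow(Add(-18, Mul(5, Pow(Add(Rational(2, 5), Mul(49, Rational(-1, 3))), -1))), 2) = Pow(Add(-18, Mul(5, Pow(Add(Rational(2, 5), Rational(-49, 3)), -1))), 2) = Pow(Add(-18, Mul(5, Pow(Rational(-239, 15), -1))), 2) = Pow(Add(-18, Mul(5, Rational(-15, 239))), 2) = Pow(Add(-18, Rational(-75, 239)), 2) = Pow(Rational(-4377, 239), 2) = Rational(19158129, 57121)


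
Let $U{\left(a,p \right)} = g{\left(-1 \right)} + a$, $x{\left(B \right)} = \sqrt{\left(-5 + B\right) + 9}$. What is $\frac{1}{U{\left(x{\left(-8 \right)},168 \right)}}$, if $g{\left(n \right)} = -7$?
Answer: $- \frac{7}{53} - \frac{2 i}{53} \approx -0.13208 - 0.037736 i$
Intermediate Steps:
$x{\left(B \right)} = \sqrt{4 + B}$
$U{\left(a,p \right)} = -7 + a$
$\frac{1}{U{\left(x{\left(-8 \right)},168 \right)}} = \frac{1}{-7 + \sqrt{4 - 8}} = \frac{1}{-7 + \sqrt{-4}} = \frac{1}{-7 + 2 i} = \frac{-7 - 2 i}{53}$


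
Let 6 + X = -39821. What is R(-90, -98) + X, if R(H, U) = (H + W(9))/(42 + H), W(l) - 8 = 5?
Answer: -1911619/48 ≈ -39825.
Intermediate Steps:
X = -39827 (X = -6 - 39821 = -39827)
W(l) = 13 (W(l) = 8 + 5 = 13)
R(H, U) = (13 + H)/(42 + H) (R(H, U) = (H + 13)/(42 + H) = (13 + H)/(42 + H))
R(-90, -98) + X = (13 - 90)/(42 - 90) - 39827 = -77/(-48) - 39827 = -1/48*(-77) - 39827 = 77/48 - 39827 = -1911619/48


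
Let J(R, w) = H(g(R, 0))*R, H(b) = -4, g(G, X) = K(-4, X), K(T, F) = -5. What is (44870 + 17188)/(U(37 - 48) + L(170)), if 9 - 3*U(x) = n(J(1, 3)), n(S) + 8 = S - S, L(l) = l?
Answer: 186174/527 ≈ 353.27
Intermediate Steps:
g(G, X) = -5
J(R, w) = -4*R
n(S) = -8 (n(S) = -8 + (S - S) = -8 + 0 = -8)
U(x) = 17/3 (U(x) = 3 - 1/3*(-8) = 3 + 8/3 = 17/3)
(44870 + 17188)/(U(37 - 48) + L(170)) = (44870 + 17188)/(17/3 + 170) = 62058/(527/3) = 62058*(3/527) = 186174/527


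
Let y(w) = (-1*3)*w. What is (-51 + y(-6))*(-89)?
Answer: 2937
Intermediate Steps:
y(w) = -3*w
(-51 + y(-6))*(-89) = (-51 - 3*(-6))*(-89) = (-51 + 18)*(-89) = -33*(-89) = 2937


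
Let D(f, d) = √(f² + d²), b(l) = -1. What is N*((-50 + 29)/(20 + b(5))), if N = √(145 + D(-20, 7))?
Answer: -21*√(145 + √449)/19 ≈ -14.248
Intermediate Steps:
D(f, d) = √(d² + f²)
N = √(145 + √449) (N = √(145 + √(7² + (-20)²)) = √(145 + √(49 + 400)) = √(145 + √449) ≈ 12.891)
N*((-50 + 29)/(20 + b(5))) = √(145 + √449)*((-50 + 29)/(20 - 1)) = √(145 + √449)*(-21/19) = -21*√(145 + √449)/19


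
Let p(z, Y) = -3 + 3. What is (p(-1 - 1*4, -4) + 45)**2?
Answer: 2025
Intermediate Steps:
p(z, Y) = 0
(p(-1 - 1*4, -4) + 45)**2 = (0 + 45)**2 = 45**2 = 2025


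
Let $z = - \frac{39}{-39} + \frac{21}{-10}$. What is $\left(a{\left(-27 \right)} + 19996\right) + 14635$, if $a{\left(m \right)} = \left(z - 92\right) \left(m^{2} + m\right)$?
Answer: $- \frac{153626}{5} \approx -30725.0$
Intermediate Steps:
$z = - \frac{11}{10}$ ($z = \left(-39\right) \left(- \frac{1}{39}\right) + 21 \left(- \frac{1}{10}\right) = 1 - \frac{21}{10} = - \frac{11}{10} \approx -1.1$)
$a{\left(m \right)} = - \frac{931 m}{10} - \frac{931 m^{2}}{10}$ ($a{\left(m \right)} = \left(- \frac{11}{10} - 92\right) \left(m^{2} + m\right) = - \frac{931 \left(m + m^{2}\right)}{10} = - \frac{931 m}{10} - \frac{931 m^{2}}{10}$)
$\left(a{\left(-27 \right)} + 19996\right) + 14635 = \left(\left(- \frac{931}{10}\right) \left(-27\right) \left(1 - 27\right) + 19996\right) + 14635 = \left(\left(- \frac{931}{10}\right) \left(-27\right) \left(-26\right) + 19996\right) + 14635 = \left(- \frac{326781}{5} + 19996\right) + 14635 = - \frac{226801}{5} + 14635 = - \frac{153626}{5}$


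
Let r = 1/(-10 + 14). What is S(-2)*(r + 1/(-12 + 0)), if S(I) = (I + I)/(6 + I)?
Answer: -⅙ ≈ -0.16667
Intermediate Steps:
S(I) = 2*I/(6 + I) (S(I) = (2*I)/(6 + I) = 2*I/(6 + I))
r = ¼ (r = 1/4 = ¼ ≈ 0.25000)
S(-2)*(r + 1/(-12 + 0)) = (2*(-2)/(6 - 2))*(¼ + 1/(-12 + 0)) = (2*(-2)/4)*(¼ + 1/(-12)) = (2*(-2)*(¼))*(¼ - 1/12) = -1*⅙ = -⅙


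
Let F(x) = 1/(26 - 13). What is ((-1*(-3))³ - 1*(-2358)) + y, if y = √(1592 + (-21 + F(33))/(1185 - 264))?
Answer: 2385 + 2*√57053571978/11973 ≈ 2424.9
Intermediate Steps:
F(x) = 1/13
y = 2*√57053571978/11973 (y = √(1592 + (-21 + 1/13)/(1185 - 264)) = √(1592 - 272/13/921) = √(1592 - 272/13*1/921) = √(1592 - 272/11973) = √(19060744/11973) = 2*√57053571978/11973 ≈ 39.900)
((-1*(-3))³ - 1*(-2358)) + y = ((-1*(-3))³ - 1*(-2358)) + 2*√57053571978/11973 = (3³ + 2358) + 2*√57053571978/11973 = (27 + 2358) + 2*√57053571978/11973 = 2385 + 2*√57053571978/11973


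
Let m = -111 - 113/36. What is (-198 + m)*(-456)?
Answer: 427006/3 ≈ 1.4234e+5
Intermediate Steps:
m = -4109/36 (m = -111 - 113/36 = -4109/36 ≈ -114.14)
(-198 + m)*(-456) = (-198 - 4109/36)*(-456) = -11237/36*(-456) = 427006/3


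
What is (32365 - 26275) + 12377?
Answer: 18467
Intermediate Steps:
(32365 - 26275) + 12377 = 6090 + 12377 = 18467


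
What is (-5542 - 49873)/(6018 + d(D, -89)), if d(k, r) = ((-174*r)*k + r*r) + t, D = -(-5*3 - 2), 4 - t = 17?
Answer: -55415/277188 ≈ -0.19992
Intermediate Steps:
t = -13 (t = 4 - 1*17 = 4 - 17 = -13)
D = 17 (D = -(-15 - 2) = -1*(-17) = 17)
d(k, r) = -13 + r² - 174*k*r (d(k, r) = ((-174*r)*k + r*r) - 13 = (-174*k*r + r²) - 13 = (r² - 174*k*r) - 13 = -13 + r² - 174*k*r)
(-5542 - 49873)/(6018 + d(D, -89)) = (-5542 - 49873)/(6018 + (-13 + (-89)² - 174*17*(-89))) = -55415/(6018 + (-13 + 7921 + 263262)) = -55415/(6018 + 271170) = -55415/277188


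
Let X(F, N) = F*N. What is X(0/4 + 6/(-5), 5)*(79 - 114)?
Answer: 210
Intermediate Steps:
X(0/4 + 6/(-5), 5)*(79 - 114) = ((0/4 + 6/(-5))*5)*(79 - 114) = ((0*(1/4) + 6*(-1/5))*5)*(-35) = ((0 - 6/5)*5)*(-35) = -6/5*5*(-35) = -6*(-35) = 210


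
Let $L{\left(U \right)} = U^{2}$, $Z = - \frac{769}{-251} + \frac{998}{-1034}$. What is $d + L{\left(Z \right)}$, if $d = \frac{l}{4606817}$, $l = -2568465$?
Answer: $\frac{298391611340677007}{77576376425628113} \approx 3.8464$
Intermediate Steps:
$Z = \frac{272324}{129767}$ ($Z = \left(-769\right) \left(- \frac{1}{251}\right) + 998 \left(- \frac{1}{1034}\right) = \frac{769}{251} - \frac{499}{517} = \frac{272324}{129767} \approx 2.0986$)
$d = - \frac{2568465}{4606817} \approx -0.55754$
$d + L{\left(Z \right)} = - \frac{2568465}{4606817} + \left(\frac{272324}{129767}\right)^{2} = - \frac{2568465}{4606817} + \frac{74160360976}{16839474289} = \frac{298391611340677007}{77576376425628113}$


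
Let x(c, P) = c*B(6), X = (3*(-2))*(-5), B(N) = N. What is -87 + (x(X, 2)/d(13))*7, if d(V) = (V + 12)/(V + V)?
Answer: 6117/5 ≈ 1223.4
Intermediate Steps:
X = 30 (X = -6*(-5) = 30)
d(V) = (12 + V)/(2*V) (d(V) = (12 + V)/((2*V)) = (12 + V)*(1/(2*V)) = (12 + V)/(2*V))
x(c, P) = 6*c (x(c, P) = c*6 = 6*c)
-87 + (x(X, 2)/d(13))*7 = -87 + ((6*30)/(((1/2)*(12 + 13)/13)))*7 = -87 + (180/(((1/2)*(1/13)*25)))*7 = -87 + (180/(25/26))*7 = -87 + (180*(26/25))*7 = -87 + (936/5)*7 = -87 + 6552/5 = 6117/5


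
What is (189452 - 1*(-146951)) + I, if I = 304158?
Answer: 640561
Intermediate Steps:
(189452 - 1*(-146951)) + I = (189452 - 1*(-146951)) + 304158 = (189452 + 146951) + 304158 = 336403 + 304158 = 640561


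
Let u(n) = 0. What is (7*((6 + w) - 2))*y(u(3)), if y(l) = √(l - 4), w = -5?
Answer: -14*I ≈ -14.0*I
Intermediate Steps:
y(l) = √(-4 + l)
(7*((6 + w) - 2))*y(u(3)) = (7*((6 - 5) - 2))*√(-4 + 0) = (7*(1 - 2))*√(-4) = (7*(-1))*(2*I) = -14*I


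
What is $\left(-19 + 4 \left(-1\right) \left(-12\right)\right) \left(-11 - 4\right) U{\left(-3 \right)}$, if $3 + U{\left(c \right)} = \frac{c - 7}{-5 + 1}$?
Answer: $\frac{435}{2} \approx 217.5$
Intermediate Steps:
$U{\left(c \right)} = - \frac{5}{4} - \frac{c}{4}$ ($U{\left(c \right)} = -3 + \frac{c - 7}{-5 + 1} = -3 + \frac{-7 + c}{-4} = -3 + \left(-7 + c\right) \left(- \frac{1}{4}\right) = -3 - \left(- \frac{7}{4} + \frac{c}{4}\right) = - \frac{5}{4} - \frac{c}{4}$)
$\left(-19 + 4 \left(-1\right) \left(-12\right)\right) \left(-11 - 4\right) U{\left(-3 \right)} = \left(-19 + 4 \left(-1\right) \left(-12\right)\right) \left(-11 - 4\right) \left(- \frac{5}{4} - - \frac{3}{4}\right) = \left(-19 - -48\right) \left(-11 - 4\right) \left(- \frac{5}{4} + \frac{3}{4}\right) = \left(-19 + 48\right) \left(-15\right) \left(- \frac{1}{2}\right) = 29 \left(-15\right) \left(- \frac{1}{2}\right) = \left(-435\right) \left(- \frac{1}{2}\right) = \frac{435}{2}$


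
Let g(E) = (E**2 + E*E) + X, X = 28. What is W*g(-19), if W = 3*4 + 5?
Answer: 12750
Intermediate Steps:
g(E) = 28 + 2*E**2 (g(E) = (E**2 + E*E) + 28 = (E**2 + E**2) + 28 = 2*E**2 + 28 = 28 + 2*E**2)
W = 17 (W = 12 + 5 = 17)
W*g(-19) = 17*(28 + 2*(-19)**2) = 17*(28 + 2*361) = 17*(28 + 722) = 17*750 = 12750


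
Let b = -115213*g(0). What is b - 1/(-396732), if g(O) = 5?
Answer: -228543419579/396732 ≈ -5.7607e+5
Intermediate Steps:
b = -576065 (b = -115213*5 = -576065)
b - 1/(-396732) = -576065 - 1/(-396732) = -576065 - 1*(-1/396732) = -576065 + 1/396732 = -228543419579/396732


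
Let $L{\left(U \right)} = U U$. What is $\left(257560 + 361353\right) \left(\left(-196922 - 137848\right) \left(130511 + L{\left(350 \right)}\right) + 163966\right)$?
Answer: $-52422134415396152$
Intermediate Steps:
$L{\left(U \right)} = U^{2}$
$\left(257560 + 361353\right) \left(\left(-196922 - 137848\right) \left(130511 + L{\left(350 \right)}\right) + 163966\right) = \left(257560 + 361353\right) \left(\left(-196922 - 137848\right) \left(130511 + 350^{2}\right) + 163966\right) = 618913 \left(- 334770 \left(130511 + 122500\right) + 163966\right) = 618913 \left(\left(-334770\right) 253011 + 163966\right) = 618913 \left(-84700492470 + 163966\right) = 618913 \left(-84700328504\right) = -52422134415396152$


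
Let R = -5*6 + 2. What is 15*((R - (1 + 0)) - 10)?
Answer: -585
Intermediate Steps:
R = -28 (R = -30 + 2 = -28)
15*((R - (1 + 0)) - 10) = 15*((-28 - (1 + 0)) - 10) = 15*((-28 - 1*1) - 10) = 15*((-28 - 1) - 10) = 15*(-29 - 10) = 15*(-39) = -585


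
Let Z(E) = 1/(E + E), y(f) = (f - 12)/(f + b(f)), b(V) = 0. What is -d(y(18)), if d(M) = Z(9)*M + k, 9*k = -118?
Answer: 707/54 ≈ 13.093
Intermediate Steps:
k = -118/9 (k = (⅑)*(-118) = -118/9 ≈ -13.111)
y(f) = (-12 + f)/f (y(f) = (f - 12)/(f + 0) = (-12 + f)/f)
Z(E) = 1/(2*E)
d(M) = -118/9 + M/18 (d(M) = ((½)/9)*M - 118/9 = ((½)*(⅑))*M - 118/9 = M/18 - 118/9 = -118/9 + M/18)
-d(y(18)) = -(-118/9 + ((-12 + 18)/18)/18) = -(-118/9 + ((1/18)*6)/18) = -(-118/9 + (1/18)*(⅓)) = -(-118/9 + 1/54) = -1*(-707/54) = 707/54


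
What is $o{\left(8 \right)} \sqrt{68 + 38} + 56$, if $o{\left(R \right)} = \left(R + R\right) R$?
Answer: $56 + 128 \sqrt{106} \approx 1373.8$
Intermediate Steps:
$o{\left(R \right)} = 2 R^{2}$ ($o{\left(R \right)} = 2 R R = 2 R^{2}$)
$o{\left(8 \right)} \sqrt{68 + 38} + 56 = 2 \cdot 8^{2} \sqrt{68 + 38} + 56 = 2 \cdot 64 \sqrt{106} + 56 = 128 \sqrt{106} + 56 = 56 + 128 \sqrt{106}$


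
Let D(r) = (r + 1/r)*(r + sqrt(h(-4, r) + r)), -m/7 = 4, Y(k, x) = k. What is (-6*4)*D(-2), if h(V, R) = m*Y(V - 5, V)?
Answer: -120 + 300*sqrt(10) ≈ 828.68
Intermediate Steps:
m = -28 (m = -7*4 = -28)
h(V, R) = 140 - 28*V (h(V, R) = -28*(V - 5) = -28*(-5 + V) = 140 - 28*V)
D(r) = (r + 1/r)*(r + sqrt(252 + r)) (D(r) = (r + 1/r)*(r + sqrt((140 - 28*(-4)) + r)) = (r + 1/r)*(r + sqrt((140 + 112) + r)) = (r + 1/r)*(r + sqrt(252 + r)))
(-6*4)*D(-2) = (-6*4)*(1 + (-2)**2 - 2*sqrt(252 - 2) + sqrt(252 - 2)/(-2)) = -24*(1 + 4 - 10*sqrt(10) - 5*sqrt(10)/2) = -24*(5 - 25*sqrt(10)/2) = -120 + 300*sqrt(10)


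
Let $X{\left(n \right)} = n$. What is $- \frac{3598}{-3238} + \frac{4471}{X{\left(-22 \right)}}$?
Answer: $- \frac{7198971}{35618} \approx -202.12$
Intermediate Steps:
$- \frac{3598}{-3238} + \frac{4471}{X{\left(-22 \right)}} = - \frac{3598}{-3238} + \frac{4471}{-22} = \left(-3598\right) \left(- \frac{1}{3238}\right) + 4471 \left(- \frac{1}{22}\right) = \frac{1799}{1619} - \frac{4471}{22} = - \frac{7198971}{35618}$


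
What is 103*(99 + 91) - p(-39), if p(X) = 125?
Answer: 19445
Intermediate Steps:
103*(99 + 91) - p(-39) = 103*(99 + 91) - 1*125 = 103*190 - 125 = 19570 - 125 = 19445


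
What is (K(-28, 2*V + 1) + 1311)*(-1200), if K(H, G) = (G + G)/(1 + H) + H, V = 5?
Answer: -13847600/9 ≈ -1.5386e+6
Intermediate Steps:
K(H, G) = H + 2*G/(1 + H) (K(H, G) = (2*G)/(1 + H) + H = 2*G/(1 + H) + H = H + 2*G/(1 + H))
(K(-28, 2*V + 1) + 1311)*(-1200) = ((-28 + (-28)² + 2*(2*5 + 1))/(1 - 28) + 1311)*(-1200) = ((-28 + 784 + 2*(10 + 1))/(-27) + 1311)*(-1200) = (-(-28 + 784 + 2*11)/27 + 1311)*(-1200) = (-(-28 + 784 + 22)/27 + 1311)*(-1200) = (-1/27*778 + 1311)*(-1200) = (-778/27 + 1311)*(-1200) = (34619/27)*(-1200) = -13847600/9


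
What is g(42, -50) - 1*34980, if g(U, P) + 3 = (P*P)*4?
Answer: -24983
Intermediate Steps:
g(U, P) = -3 + 4*P**2 (g(U, P) = -3 + (P*P)*4 = -3 + P**2*4 = -3 + 4*P**2)
g(42, -50) - 1*34980 = (-3 + 4*(-50)**2) - 1*34980 = (-3 + 4*2500) - 34980 = (-3 + 10000) - 34980 = 9997 - 34980 = -24983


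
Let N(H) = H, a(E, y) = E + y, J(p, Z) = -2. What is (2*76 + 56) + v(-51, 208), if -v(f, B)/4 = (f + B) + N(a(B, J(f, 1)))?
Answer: -1244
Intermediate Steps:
v(f, B) = 8 - 8*B - 4*f (v(f, B) = -4*((f + B) + (B - 2)) = -4*((B + f) + (-2 + B)) = -4*(-2 + f + 2*B) = 8 - 8*B - 4*f)
(2*76 + 56) + v(-51, 208) = (2*76 + 56) + (8 - 8*208 - 4*(-51)) = (152 + 56) + (8 - 1664 + 204) = 208 - 1452 = -1244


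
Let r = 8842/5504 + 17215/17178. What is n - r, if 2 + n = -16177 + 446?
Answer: -371941448033/23636928 ≈ -15736.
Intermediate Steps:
n = -15733 (n = -2 + (-16177 + 446) = -2 - 15731 = -15733)
r = 61659809/23636928 (r = 8842*(1/5504) + 17215*(1/17178) = 4421/2752 + 17215/17178 = 61659809/23636928 ≈ 2.6086)
n - r = -15733 - 1*61659809/23636928 = -15733 - 61659809/23636928 = -371941448033/23636928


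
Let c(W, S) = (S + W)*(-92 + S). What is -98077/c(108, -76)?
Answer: 14011/768 ≈ 18.243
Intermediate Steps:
c(W, S) = (-92 + S)*(S + W)
-98077/c(108, -76) = -98077/((-76)**2 - 92*(-76) - 92*108 - 76*108) = -98077/(5776 + 6992 - 9936 - 8208) = -98077/(-5376) = -98077*(-1/5376) = 14011/768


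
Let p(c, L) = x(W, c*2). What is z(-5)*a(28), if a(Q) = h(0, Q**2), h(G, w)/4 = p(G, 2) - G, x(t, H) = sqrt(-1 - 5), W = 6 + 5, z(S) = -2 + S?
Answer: -28*I*sqrt(6) ≈ -68.586*I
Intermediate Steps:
W = 11
x(t, H) = I*sqrt(6) (x(t, H) = sqrt(-6) = I*sqrt(6))
p(c, L) = I*sqrt(6)
h(G, w) = -4*G + 4*I*sqrt(6) (h(G, w) = 4*(I*sqrt(6) - G) = 4*(-G + I*sqrt(6)) = -4*G + 4*I*sqrt(6))
a(Q) = 4*I*sqrt(6) (a(Q) = -4*0 + 4*I*sqrt(6) = 0 + 4*I*sqrt(6) = 4*I*sqrt(6))
z(-5)*a(28) = (-2 - 5)*(4*I*sqrt(6)) = -28*I*sqrt(6)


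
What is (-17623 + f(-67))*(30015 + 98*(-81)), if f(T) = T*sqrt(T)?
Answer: -389062971 - 1479159*I*sqrt(67) ≈ -3.8906e+8 - 1.2107e+7*I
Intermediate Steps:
f(T) = T**(3/2)
(-17623 + f(-67))*(30015 + 98*(-81)) = (-17623 + (-67)**(3/2))*(30015 + 98*(-81)) = (-17623 - 67*I*sqrt(67))*(30015 - 7938) = (-17623 - 67*I*sqrt(67))*22077 = -389062971 - 1479159*I*sqrt(67)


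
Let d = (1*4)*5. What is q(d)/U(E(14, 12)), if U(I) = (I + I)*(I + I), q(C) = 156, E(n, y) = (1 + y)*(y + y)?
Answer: 1/2496 ≈ 0.00040064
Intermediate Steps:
E(n, y) = 2*y*(1 + y) (E(n, y) = (1 + y)*(2*y) = 2*y*(1 + y))
d = 20 (d = 4*5 = 20)
U(I) = 4*I² (U(I) = (2*I)*(2*I) = 4*I²)
q(d)/U(E(14, 12)) = 156/((4*(2*12*(1 + 12))²)) = 156/((4*(2*12*13)²)) = 156/((4*312²)) = 156/((4*97344)) = 156/389376 = 156*(1/389376) = 1/2496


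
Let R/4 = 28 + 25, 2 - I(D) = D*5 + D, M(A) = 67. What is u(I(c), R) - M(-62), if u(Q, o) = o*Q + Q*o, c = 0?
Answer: 781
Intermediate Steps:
I(D) = 2 - 6*D (I(D) = 2 - (D*5 + D) = 2 - (5*D + D) = 2 - 6*D)
R = 212 (R = 4*(28 + 25) = 4*53 = 212)
u(Q, o) = 2*Q*o (u(Q, o) = Q*o + Q*o = 2*Q*o)
u(I(c), R) - M(-62) = 2*(2 - 6*0)*212 - 1*67 = 2*(2 + 0)*212 - 67 = 2*2*212 - 67 = 848 - 67 = 781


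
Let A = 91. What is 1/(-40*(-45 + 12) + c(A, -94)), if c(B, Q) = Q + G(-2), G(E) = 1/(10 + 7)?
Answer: 17/20843 ≈ 0.00081562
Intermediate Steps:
G(E) = 1/17
c(B, Q) = 1/17 + Q (c(B, Q) = Q + 1/17 = 1/17 + Q)
1/(-40*(-45 + 12) + c(A, -94)) = 1/(-40*(-45 + 12) + (1/17 - 94)) = 1/(-40*(-33) - 1597/17) = 1/(1320 - 1597/17) = 1/(20843/17) = 17/20843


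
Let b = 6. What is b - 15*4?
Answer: -54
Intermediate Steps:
b - 15*4 = 6 - 15*4 = 6 - 60 = -54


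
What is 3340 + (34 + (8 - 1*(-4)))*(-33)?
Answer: 1822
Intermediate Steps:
3340 + (34 + (8 - 1*(-4)))*(-33) = 3340 + (34 + (8 + 4))*(-33) = 3340 + (34 + 12)*(-33) = 3340 + 46*(-33) = 3340 - 1518 = 1822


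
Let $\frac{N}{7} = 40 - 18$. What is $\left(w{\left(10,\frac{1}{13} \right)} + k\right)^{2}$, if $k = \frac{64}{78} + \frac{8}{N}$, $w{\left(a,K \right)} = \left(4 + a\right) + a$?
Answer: $\frac{5578894864}{9018009} \approx 618.64$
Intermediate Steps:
$N = 154$ ($N = 7 \left(40 - 18\right) = 7 \cdot 22 = 154$)
$w{\left(a,K \right)} = 4 + 2 a$
$k = \frac{2620}{3003}$ ($k = \frac{64}{78} + \frac{8}{154} = 64 \cdot \frac{1}{78} + 8 \cdot \frac{1}{154} = \frac{32}{39} + \frac{4}{77} = \frac{2620}{3003} \approx 0.87246$)
$\left(w{\left(10,\frac{1}{13} \right)} + k\right)^{2} = \left(\left(4 + 2 \cdot 10\right) + \frac{2620}{3003}\right)^{2} = \left(\left(4 + 20\right) + \frac{2620}{3003}\right)^{2} = \left(24 + \frac{2620}{3003}\right)^{2} = \left(\frac{74692}{3003}\right)^{2} = \frac{5578894864}{9018009}$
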